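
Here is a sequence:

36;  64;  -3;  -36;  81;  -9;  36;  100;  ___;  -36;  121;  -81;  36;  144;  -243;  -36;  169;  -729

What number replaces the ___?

-27

Taking every 3rd term gives 3 separate tracks.
Subsequence A: 36, -36, 36, -36, 36, -36. The oscillation 36·(−1)^(n+1).
Subsequence B: 64, 81, 100, 121, 144, 169. Perfect squares starting at 8².
Subsequence C: -3, -9, ?, -81, -243, -729. Geometric, ×3 each step.
So the missing entry in subsequence C is -27.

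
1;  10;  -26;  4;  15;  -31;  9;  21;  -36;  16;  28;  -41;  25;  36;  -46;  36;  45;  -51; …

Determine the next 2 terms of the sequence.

49, 55

Split by position mod 3: positions 1, 4, 7, … form one track, and each other residue class forms its own.
Stream A: 1, 4, 9, 16, 25, 36 — consecutive squares n² from n = 1.
Stream B: 10, 15, 21, 28, 36, 45 — the triangular numbers T_4, T_5, ….
Stream C: -26, -31, -36, -41, -46, -51 — arithmetic, step −5.
Position 19 → stream A, term 7 = 49.
Term 20 comes from stream B (its 7th entry): 55.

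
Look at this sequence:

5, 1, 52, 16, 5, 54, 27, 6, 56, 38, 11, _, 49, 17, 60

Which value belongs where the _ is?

58

The terms cycle through 3 interleaved subsequences.
Track A: 5, 16, 27, 38, 49 (adding 11 each time).
Track B: 1, 5, 6, 11, 17 (each term equals the sum of the previous two).
Track C: 52, 54, 56, ?, 60 (arithmetic, step +2).
The gap is track C's term 4; the rule gives 58.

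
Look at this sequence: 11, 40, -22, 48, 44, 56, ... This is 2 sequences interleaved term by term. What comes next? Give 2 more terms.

Split by position mod 2 into 2 tracks.
Track A is 11, -22, 44, which is geometric with ratio -2.
Track B is 40, 48, 56, which is arithmetic with common difference +8.
Term 7 comes from track A (its 4th entry): -88.
Position 8 falls in track B as its term 4, giving 64.

-88, 64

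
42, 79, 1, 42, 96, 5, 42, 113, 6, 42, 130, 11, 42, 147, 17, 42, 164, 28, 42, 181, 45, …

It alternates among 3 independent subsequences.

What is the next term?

42

Read the sequence 3 terms at a time; column i is its own pattern.
Stream A = 42, 42, 42, 42, 42, 42, 42: constant 42.
Stream B = 79, 96, 113, 130, 147, 164, 181: linear: a_n = 62 + 17·n.
Stream C = 1, 5, 6, 11, 17, 28, 45: Fibonacci-style (each term is the sum of the two before it).
The 22nd slot belongs to stream A; its 8th term is 42.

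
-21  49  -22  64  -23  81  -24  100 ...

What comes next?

Positions 1, 3, 5, … form one subsequence and positions 2, 4, 6, … form another.
Track A = -21, -22, -23, -24: arithmetic with common difference −1.
Track B = 49, 64, 81, 100: consecutive squares n² from n = 7.
Position 9 → track A, term 5 = -25.

-25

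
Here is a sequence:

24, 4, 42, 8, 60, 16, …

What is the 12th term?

Positions 1, 3, 5, … form one subsequence and positions 2, 4, 6, … form another.
Stream A: 24, 42, 60 — linear: a_n = 6 + 18·n.
Stream B: 4, 8, 16 — powers 2^2, 2^3, 2^4, ….
Position 12 falls in stream B as its term 6, giving 128.

128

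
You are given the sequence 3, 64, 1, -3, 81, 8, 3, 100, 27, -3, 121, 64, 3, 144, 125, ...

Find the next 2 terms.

-3, 169

Read the sequence 3 terms at a time; column i is its own pattern.
Stream A is 3, -3, 3, -3, 3, which is alternating ±3.
Stream B is 64, 81, 100, 121, 144, which is perfect squares starting at 8².
Stream C is 1, 8, 27, 64, 125, which is consecutive cubes n³ from n = 1.
Term 16 comes from stream A (its 6th entry): -3.
Term 17 comes from stream B (its 6th entry): 169.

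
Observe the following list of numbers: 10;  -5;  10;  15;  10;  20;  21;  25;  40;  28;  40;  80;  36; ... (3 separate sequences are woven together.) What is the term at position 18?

320

Split by position mod 3 into 3 tracks.
Track A is 10, 15, 21, 28, 36, which is the triangular numbers T_4, T_5, ….
Track B is -5, 10, 25, 40, which is arithmetic with common difference +15.
Track C is 10, 20, 40, 80, which is multiplying by 2 each time.
Position 18 falls in track C as its term 6, giving 320.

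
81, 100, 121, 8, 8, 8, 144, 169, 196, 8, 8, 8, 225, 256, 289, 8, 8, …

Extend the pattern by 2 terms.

8, 324

Positions follow the repeating pattern AAABBB; grouping by letter gives 2 tracks.
Stream A is 81, 100, 121, 144, 169, 196, 225, 256, 289, which is the squares 9², 10², 11², ….
Stream B is 8, 8, 8, 8, 8, 8, 8, 8, which is the constant sequence 8.
Position 18 falls in stream B as its term 9, giving 8.
Position 19 falls in stream A as its term 10, giving 324.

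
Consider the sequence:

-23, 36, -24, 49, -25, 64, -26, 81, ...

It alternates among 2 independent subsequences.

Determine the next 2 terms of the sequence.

-27, 100

Odd-indexed and even-indexed terms follow separate rules.
Stream A: -23, -24, -25, -26 (linear: a_n = -22 − n).
Stream B: 36, 49, 64, 81 (consecutive squares n² from n = 6).
Position 9 falls in stream A as its term 5, giving -27.
The 10th slot belongs to stream B; its 5th term is 100.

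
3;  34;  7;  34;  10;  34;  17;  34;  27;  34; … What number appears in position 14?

Taking every 2nd term gives 2 separate tracks.
Subsequence A: 3, 7, 10, 17, 27. A Fibonacci-like recurrence a_n = a_{n-1} + a_{n-2}.
Subsequence B: 34, 34, 34, 34, 34. The constant sequence 34.
Term 14 comes from subsequence B (its 7th entry): 34.

34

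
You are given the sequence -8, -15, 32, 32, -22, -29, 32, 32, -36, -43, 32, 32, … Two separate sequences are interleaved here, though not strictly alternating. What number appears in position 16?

32

Reading positions in blocks of 4 reveals the pattern AABB — 2 tracks woven together.
Track A is -8, -15, -22, -29, -36, -43, which is arithmetic, step −7.
Track B is 32, 32, 32, 32, 32, 32, which is always 32.
Position 16 falls in track B as its term 8, giving 32.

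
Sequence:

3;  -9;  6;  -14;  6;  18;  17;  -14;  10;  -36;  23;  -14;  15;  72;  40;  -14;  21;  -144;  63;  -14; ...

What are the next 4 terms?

The terms cycle through 4 interleaved subsequences.
Subsequence A: 3, 6, 10, 15, 21. Triangular numbers n(n+1)/2 for n = 2, 3, ….
Subsequence B: -9, 18, -36, 72, -144. Multiplying by -2 each time.
Subsequence C: 6, 17, 23, 40, 63. Fibonacci-style (each term is the sum of the two before it).
Subsequence D: -14, -14, -14, -14, -14. Always -14.
Position 21 falls in subsequence A as its term 6, giving 28.
Position 22 → subsequence B, term 6 = 288.
Position 23 → subsequence C, term 6 = 103.
Position 24 → subsequence D, term 6 = -14.

28, 288, 103, -14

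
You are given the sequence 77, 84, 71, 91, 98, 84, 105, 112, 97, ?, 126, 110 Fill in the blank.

Positions follow the repeating pattern AAB; grouping by letter gives 2 tracks.
Stream A is 77, 84, 91, 98, 105, 112, ?, 126, which is adding 7 each time.
Stream B is 71, 84, 97, 110, which is arithmetic with common difference +13.
So the missing entry in stream A is 119.

119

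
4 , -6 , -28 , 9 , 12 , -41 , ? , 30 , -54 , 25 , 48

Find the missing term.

Split by position mod 3 into 3 tracks.
Subsequence A = 4, 9, ?, 25: the squares 2², 3², 4², ….
Subsequence B = -6, 12, 30, 48: adding 18 each time.
Subsequence C = -28, -41, -54: subtracting 13 each time.
The gap is subsequence A's term 3; the rule gives 16.

16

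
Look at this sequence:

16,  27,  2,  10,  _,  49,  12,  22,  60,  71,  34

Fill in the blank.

Positions follow the repeating pattern AABB; grouping by letter gives 2 tracks.
Stream A: 16, 27, ?, 49, 60, 71 (arithmetic, step +11).
Stream B: 2, 10, 12, 22, 34 (a Fibonacci-like recurrence a_n = a_{n-1} + a_{n-2}).
So the missing entry in stream A is 38.

38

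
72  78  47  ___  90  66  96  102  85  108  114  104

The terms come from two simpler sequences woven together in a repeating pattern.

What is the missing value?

The slot pattern repeats as AAB (period 3), so there are 2 interleaved tracks.
Stream A: 72, 78, ?, 90, 96, 102, 108, 114 — arithmetic with common difference +6.
Stream B: 47, 66, 85, 104 — arithmetic, step +19.
So the missing entry in stream A is 84.

84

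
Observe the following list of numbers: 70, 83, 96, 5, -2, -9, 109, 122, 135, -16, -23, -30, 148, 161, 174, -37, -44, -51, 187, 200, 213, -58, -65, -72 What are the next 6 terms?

226, 239, 252, -79, -86, -93

The slot pattern repeats as AAABBB (period 6), so there are 2 interleaved tracks.
Subsequence A: 70, 83, 96, 109, 122, 135, 148, 161, 174, 187, 200, 213 (arithmetic, step +13).
Subsequence B: 5, -2, -9, -16, -23, -30, -37, -44, -51, -58, -65, -72 (arithmetic, step −7).
The 25th slot belongs to subsequence A; its 13th term is 226.
Position 26 → subsequence A, term 14 = 239.
Position 27 falls in subsequence A as its term 15, giving 252.
The 28th slot belongs to subsequence B; its 13th term is -79.
Position 29 falls in subsequence B as its term 14, giving -86.
Position 30 → subsequence B, term 15 = -93.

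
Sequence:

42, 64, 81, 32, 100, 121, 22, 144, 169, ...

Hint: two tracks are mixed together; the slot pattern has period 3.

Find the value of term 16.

-8

The slot pattern repeats as ABB (period 3), so there are 2 interleaved tracks.
Track A: 42, 32, 22. Linear: a_n = 52 − 10·n.
Track B: 64, 81, 100, 121, 144, 169. Perfect squares starting at 8².
Term 16 comes from track A (its 6th entry): -8.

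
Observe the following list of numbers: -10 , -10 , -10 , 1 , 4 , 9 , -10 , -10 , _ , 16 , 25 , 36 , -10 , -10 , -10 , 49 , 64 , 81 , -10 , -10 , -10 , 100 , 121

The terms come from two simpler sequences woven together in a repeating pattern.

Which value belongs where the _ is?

-10

Reading positions in blocks of 6 reveals the pattern AAABBB — 2 tracks woven together.
Stream A: -10, -10, -10, -10, -10, ?, -10, -10, -10, -10, -10, -10 (always -10).
Stream B: 1, 4, 9, 16, 25, 36, 49, 64, 81, 100, 121 (consecutive squares n² from n = 1).
The gap is stream A's term 6; the rule gives -10.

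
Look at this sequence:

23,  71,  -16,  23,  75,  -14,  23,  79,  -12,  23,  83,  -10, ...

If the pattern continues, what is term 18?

Split by position mod 3 into 3 tracks.
Track A: 23, 23, 23, 23 — constant 23.
Track B: 71, 75, 79, 83 — linear: a_n = 67 + 4·n.
Track C: -16, -14, -12, -10 — adding 2 each time.
Position 18 falls in track C as its term 6, giving -6.

-6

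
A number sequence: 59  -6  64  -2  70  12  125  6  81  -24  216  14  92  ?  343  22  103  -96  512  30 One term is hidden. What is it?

48

Read the sequence 4 terms at a time; column i is its own pattern.
Subsequence A: 59, 70, 81, 92, 103 — linear: a_n = 48 + 11·n.
Subsequence B: -6, 12, -24, ?, -96 — multiplying by -2 each time.
Subsequence C: 64, 125, 216, 343, 512 — perfect cubes starting at 4³.
Subsequence D: -2, 6, 14, 22, 30 — arithmetic, step +8.
Filling subsequence B at index 4 by its rule yields 48.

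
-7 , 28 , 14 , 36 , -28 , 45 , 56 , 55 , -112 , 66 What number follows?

224

Odd-indexed and even-indexed terms follow separate rules.
Stream A is -7, 14, -28, 56, -112, which is geometric, ×-2 each step.
Stream B is 28, 36, 45, 55, 66, which is triangular numbers n(n+1)/2 for n = 7, 8, ….
Term 11 comes from stream A (its 6th entry): 224.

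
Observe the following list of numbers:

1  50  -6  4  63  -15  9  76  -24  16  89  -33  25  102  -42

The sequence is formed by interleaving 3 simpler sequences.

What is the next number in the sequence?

36

Read the sequence 3 terms at a time; column i is its own pattern.
Subsequence A: 1, 4, 9, 16, 25 — perfect squares starting at 1².
Subsequence B: 50, 63, 76, 89, 102 — arithmetic with common difference +13.
Subsequence C: -6, -15, -24, -33, -42 — arithmetic with common difference −9.
The 16th slot belongs to subsequence A; its 6th term is 36.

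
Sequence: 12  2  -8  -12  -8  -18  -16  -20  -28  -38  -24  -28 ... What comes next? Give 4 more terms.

The slot pattern repeats as AABB (period 4), so there are 2 interleaved tracks.
Subsequence A = 12, 2, -8, -18, -28, -38: subtracting 10 each time.
Subsequence B = -8, -12, -16, -20, -24, -28: arithmetic, step −4.
The 13th slot belongs to subsequence A; its 7th term is -48.
Term 14 comes from subsequence A (its 8th entry): -58.
Position 15 → subsequence B, term 7 = -32.
Term 16 comes from subsequence B (its 8th entry): -36.

-48, -58, -32, -36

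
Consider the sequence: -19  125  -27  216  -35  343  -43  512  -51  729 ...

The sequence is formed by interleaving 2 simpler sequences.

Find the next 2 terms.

The terms cycle through 2 interleaved subsequences.
Track A = -19, -27, -35, -43, -51: arithmetic with common difference −8.
Track B = 125, 216, 343, 512, 729: consecutive cubes n³ from n = 5.
The 11th slot belongs to track A; its 6th term is -59.
Position 12 falls in track B as its term 6, giving 1000.

-59, 1000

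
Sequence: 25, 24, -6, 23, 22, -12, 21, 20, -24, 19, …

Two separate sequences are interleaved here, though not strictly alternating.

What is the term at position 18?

-192

Positions follow the repeating pattern AAB; grouping by letter gives 2 tracks.
Track A: 25, 24, 23, 22, 21, 20, 19 (linear: a_n = 26 − n).
Track B: -6, -12, -24 (geometric, ×2 each step).
Position 18 falls in track B as its term 6, giving -192.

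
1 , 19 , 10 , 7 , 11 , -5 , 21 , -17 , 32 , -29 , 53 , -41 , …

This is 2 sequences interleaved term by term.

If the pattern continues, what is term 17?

Odd-indexed and even-indexed terms follow separate rules.
Subsequence A: 1, 10, 11, 21, 32, 53 (Fibonacci-style (each term is the sum of the two before it)).
Subsequence B: 19, 7, -5, -17, -29, -41 (subtracting 12 each time).
Position 17 → subsequence A, term 9 = 223.

223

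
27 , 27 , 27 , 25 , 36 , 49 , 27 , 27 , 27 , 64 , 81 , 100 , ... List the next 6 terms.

The slot pattern repeats as AAABBB (period 6), so there are 2 interleaved tracks.
Track A: 27, 27, 27, 27, 27, 27. Always 27.
Track B: 25, 36, 49, 64, 81, 100. The squares 5², 6², 7², ….
Term 13 comes from track A (its 7th entry): 27.
Term 14 comes from track A (its 8th entry): 27.
Position 15 → track A, term 9 = 27.
Term 16 comes from track B (its 7th entry): 121.
The 17th slot belongs to track B; its 8th term is 144.
The 18th slot belongs to track B; its 9th term is 169.

27, 27, 27, 121, 144, 169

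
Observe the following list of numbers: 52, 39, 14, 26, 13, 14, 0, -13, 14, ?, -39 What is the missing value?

-26

Reading positions in blocks of 3 reveals the pattern AAB — 2 tracks woven together.
Subsequence A: 52, 39, 26, 13, 0, -13, ?, -39. Linear: a_n = 65 − 13·n.
Subsequence B: 14, 14, 14. The constant sequence 14.
So the missing entry in subsequence A is -26.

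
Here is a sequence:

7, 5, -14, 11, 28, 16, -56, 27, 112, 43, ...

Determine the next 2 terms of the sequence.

The terms cycle through 2 interleaved subsequences.
Stream A = 7, -14, 28, -56, 112: geometric with ratio -2.
Stream B = 5, 11, 16, 27, 43: a Fibonacci-like recurrence a_n = a_{n-1} + a_{n-2}.
The 11th slot belongs to stream A; its 6th term is -224.
Position 12 → stream B, term 6 = 70.

-224, 70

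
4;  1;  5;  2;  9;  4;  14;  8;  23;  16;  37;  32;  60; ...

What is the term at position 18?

256

Split by position mod 2 into 2 tracks.
Track A is 4, 5, 9, 14, 23, 37, 60, which is each term equals the sum of the previous two.
Track B is 1, 2, 4, 8, 16, 32, which is successive powers of 2.
Position 18 → track B, term 9 = 256.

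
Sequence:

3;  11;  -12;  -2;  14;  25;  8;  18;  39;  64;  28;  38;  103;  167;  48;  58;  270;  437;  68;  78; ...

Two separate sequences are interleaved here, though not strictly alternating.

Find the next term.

Reading positions in blocks of 4 reveals the pattern AABB — 2 tracks woven together.
Subsequence A is 3, 11, 14, 25, 39, 64, 103, 167, 270, 437, which is a Fibonacci-like recurrence a_n = a_{n-1} + a_{n-2}.
Subsequence B is -12, -2, 8, 18, 28, 38, 48, 58, 68, 78, which is adding 10 each time.
Position 21 → subsequence A, term 11 = 707.

707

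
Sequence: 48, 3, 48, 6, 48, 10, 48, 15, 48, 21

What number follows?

The terms cycle through 2 interleaved subsequences.
Subsequence A = 48, 48, 48, 48, 48: constant 48.
Subsequence B = 3, 6, 10, 15, 21: triangular numbers n(n+1)/2 for n = 2, 3, ….
Position 11 falls in subsequence A as its term 6, giving 48.

48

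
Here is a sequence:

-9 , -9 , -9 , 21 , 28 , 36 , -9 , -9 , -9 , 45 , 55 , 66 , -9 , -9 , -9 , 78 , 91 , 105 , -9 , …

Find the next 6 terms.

-9, -9, 120, 136, 153, -9

Reading positions in blocks of 6 reveals the pattern AAABBB — 2 tracks woven together.
Track A is -9, -9, -9, -9, -9, -9, -9, -9, -9, -9, which is the constant sequence -9.
Track B is 21, 28, 36, 45, 55, 66, 78, 91, 105, which is the triangular numbers T_6, T_7, ….
Position 20 → track A, term 11 = -9.
The 21st slot belongs to track A; its 12th term is -9.
Position 22 falls in track B as its term 10, giving 120.
Term 23 comes from track B (its 11th entry): 136.
Position 24 → track B, term 12 = 153.
Position 25 falls in track A as its term 13, giving -9.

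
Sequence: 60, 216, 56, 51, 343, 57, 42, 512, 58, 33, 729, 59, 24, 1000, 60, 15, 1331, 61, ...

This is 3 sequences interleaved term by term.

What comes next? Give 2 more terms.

Taking every 3rd term gives 3 separate tracks.
Subsequence A: 60, 51, 42, 33, 24, 15 — arithmetic with common difference −9.
Subsequence B: 216, 343, 512, 729, 1000, 1331 — perfect cubes starting at 6³.
Subsequence C: 56, 57, 58, 59, 60, 61 — linear: a_n = 55 + n.
Position 19 → subsequence A, term 7 = 6.
Position 20 → subsequence B, term 7 = 1728.

6, 1728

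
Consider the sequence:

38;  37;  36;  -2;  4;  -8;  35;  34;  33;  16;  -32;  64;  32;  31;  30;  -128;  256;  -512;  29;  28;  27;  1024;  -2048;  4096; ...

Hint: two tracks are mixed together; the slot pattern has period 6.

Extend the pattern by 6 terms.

26, 25, 24, -8192, 16384, -32768

The slot pattern repeats as AAABBB (period 6), so there are 2 interleaved tracks.
Subsequence A: 38, 37, 36, 35, 34, 33, 32, 31, 30, 29, 28, 27. Arithmetic with common difference −1.
Subsequence B: -2, 4, -8, 16, -32, 64, -128, 256, -512, 1024, -2048, 4096. Geometric with ratio -2.
Position 25 falls in subsequence A as its term 13, giving 26.
Position 26 falls in subsequence A as its term 14, giving 25.
Position 27 falls in subsequence A as its term 15, giving 24.
The 28th slot belongs to subsequence B; its 13th term is -8192.
Term 29 comes from subsequence B (its 14th entry): 16384.
Term 30 comes from subsequence B (its 15th entry): -32768.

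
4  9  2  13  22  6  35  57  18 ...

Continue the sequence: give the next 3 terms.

92, 149, 54

The slot pattern repeats as AAB (period 3), so there are 2 interleaved tracks.
Stream A: 4, 9, 13, 22, 35, 57. Each term equals the sum of the previous two.
Stream B: 2, 6, 18. Multiplying by 3 each time.
Position 10 falls in stream A as its term 7, giving 92.
Term 11 comes from stream A (its 8th entry): 149.
Position 12 → stream B, term 4 = 54.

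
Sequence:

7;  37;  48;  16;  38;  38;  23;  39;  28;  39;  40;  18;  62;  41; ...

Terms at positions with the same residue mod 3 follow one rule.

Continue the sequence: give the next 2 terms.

Read the sequence 3 terms at a time; column i is its own pattern.
Track A: 7, 16, 23, 39, 62 — a Fibonacci-like recurrence a_n = a_{n-1} + a_{n-2}.
Track B: 37, 38, 39, 40, 41 — arithmetic, step +1.
Track C: 48, 38, 28, 18 — arithmetic with common difference −10.
Position 15 → track C, term 5 = 8.
Position 16 falls in track A as its term 6, giving 101.

8, 101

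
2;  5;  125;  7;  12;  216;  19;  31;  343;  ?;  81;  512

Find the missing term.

50

Positions follow the repeating pattern AAB; grouping by letter gives 2 tracks.
Track A = 2, 5, 7, 12, 19, 31, ?, 81: a Fibonacci-like recurrence a_n = a_{n-1} + a_{n-2}.
Track B = 125, 216, 343, 512: consecutive cubes n³ from n = 5.
Track A's pattern makes the blank 50.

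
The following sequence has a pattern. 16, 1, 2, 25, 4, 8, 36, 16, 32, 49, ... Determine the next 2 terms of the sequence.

64, 128

The slot pattern repeats as ABB (period 3), so there are 2 interleaved tracks.
Track A: 16, 25, 36, 49 — perfect squares starting at 4².
Track B: 1, 2, 4, 8, 16, 32 — powers 2^0, 2^1, 2^2, ….
Position 11 falls in track B as its term 7, giving 64.
Term 12 comes from track B (its 8th entry): 128.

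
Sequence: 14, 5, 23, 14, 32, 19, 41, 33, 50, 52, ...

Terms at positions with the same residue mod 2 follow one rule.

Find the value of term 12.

Taking every 2nd term gives 2 separate tracks.
Track A: 14, 23, 32, 41, 50 — arithmetic with common difference +9.
Track B: 5, 14, 19, 33, 52 — a Fibonacci-like recurrence a_n = a_{n-1} + a_{n-2}.
The 12th slot belongs to track B; its 6th term is 85.

85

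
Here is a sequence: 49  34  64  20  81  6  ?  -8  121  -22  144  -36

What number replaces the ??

The terms cycle through 2 interleaved subsequences.
Stream A: 49, 64, 81, ?, 121, 144 (the squares 7², 8², 9², …).
Stream B: 34, 20, 6, -8, -22, -36 (subtracting 14 each time).
So the missing entry in stream A is 100.

100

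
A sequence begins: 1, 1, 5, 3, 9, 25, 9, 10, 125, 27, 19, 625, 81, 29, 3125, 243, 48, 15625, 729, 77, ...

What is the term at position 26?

202

The terms cycle through 3 interleaved subsequences.
Subsequence A = 1, 3, 9, 27, 81, 243, 729: geometric with ratio 3.
Subsequence B = 1, 9, 10, 19, 29, 48, 77: each term equals the sum of the previous two.
Subsequence C = 5, 25, 125, 625, 3125, 15625: powers 5^1, 5^2, 5^3, ….
Position 26 → subsequence B, term 9 = 202.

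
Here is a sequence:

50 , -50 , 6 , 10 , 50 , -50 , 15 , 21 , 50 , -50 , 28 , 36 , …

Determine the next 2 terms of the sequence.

Reading positions in blocks of 4 reveals the pattern AABB — 2 tracks woven together.
Track A is 50, -50, 50, -50, 50, -50, which is oscillating between 50 and -50.
Track B is 6, 10, 15, 21, 28, 36, which is triangular numbers n(n+1)/2 for n = 3, 4, ….
Term 13 comes from track A (its 7th entry): 50.
Position 14 falls in track A as its term 8, giving -50.

50, -50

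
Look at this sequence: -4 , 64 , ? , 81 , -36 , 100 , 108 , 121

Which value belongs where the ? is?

Split by position mod 2 into 2 tracks.
Track A: -4, ?, -36, 108. A geometric progression (common ratio -3).
Track B: 64, 81, 100, 121. The squares 8², 9², 10², ….
So the missing entry in track A is 12.

12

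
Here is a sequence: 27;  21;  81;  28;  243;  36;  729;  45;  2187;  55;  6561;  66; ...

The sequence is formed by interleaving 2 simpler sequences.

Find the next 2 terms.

Odd-indexed and even-indexed terms follow separate rules.
Track A: 27, 81, 243, 729, 2187, 6561. Powers of 3.
Track B: 21, 28, 36, 45, 55, 66. The triangular numbers T_6, T_7, ….
Position 13 → track A, term 7 = 19683.
The 14th slot belongs to track B; its 7th term is 78.

19683, 78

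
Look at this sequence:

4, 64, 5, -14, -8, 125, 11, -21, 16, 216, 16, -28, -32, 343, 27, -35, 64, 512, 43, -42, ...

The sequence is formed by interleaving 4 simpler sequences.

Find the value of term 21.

Read the sequence 4 terms at a time; column i is its own pattern.
Subsequence A: 4, -8, 16, -32, 64. Geometric, ×-2 each step.
Subsequence B: 64, 125, 216, 343, 512. The cubes 4³, 5³, 6³, ….
Subsequence C: 5, 11, 16, 27, 43. Fibonacci-style (each term is the sum of the two before it).
Subsequence D: -14, -21, -28, -35, -42. Linear: a_n = -7 − 7·n.
The 21st slot belongs to subsequence A; its 6th term is -128.

-128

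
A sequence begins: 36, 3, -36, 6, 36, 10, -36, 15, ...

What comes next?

36

Positions 1, 3, 5, … form one subsequence and positions 2, 4, 6, … form another.
Track A: 36, -36, 36, -36 (alternating ±36).
Track B: 3, 6, 10, 15 (the triangular numbers T_2, T_3, …).
Position 9 falls in track A as its term 5, giving 36.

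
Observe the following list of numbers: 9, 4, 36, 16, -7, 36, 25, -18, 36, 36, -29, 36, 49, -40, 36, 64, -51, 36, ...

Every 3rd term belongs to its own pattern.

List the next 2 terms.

Read the sequence 3 terms at a time; column i is its own pattern.
Stream A is 9, 16, 25, 36, 49, 64, which is consecutive squares n² from n = 3.
Stream B is 4, -7, -18, -29, -40, -51, which is linear: a_n = 15 − 11·n.
Stream C is 36, 36, 36, 36, 36, 36, which is the constant sequence 36.
Term 19 comes from stream A (its 7th entry): 81.
Term 20 comes from stream B (its 7th entry): -62.

81, -62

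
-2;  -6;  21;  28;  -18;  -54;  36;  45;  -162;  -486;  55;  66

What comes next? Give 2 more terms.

The slot pattern repeats as AABB (period 4), so there are 2 interleaved tracks.
Subsequence A = -2, -6, -18, -54, -162, -486: multiplying by 3 each time.
Subsequence B = 21, 28, 36, 45, 55, 66: the triangular numbers T_6, T_7, ….
The 13th slot belongs to subsequence A; its 7th term is -1458.
Position 14 → subsequence A, term 8 = -4374.

-1458, -4374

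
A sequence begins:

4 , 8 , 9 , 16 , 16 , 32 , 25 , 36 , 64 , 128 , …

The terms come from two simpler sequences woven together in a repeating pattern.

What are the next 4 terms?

49, 64, 256, 512

The slot pattern repeats as AABB (period 4), so there are 2 interleaved tracks.
Stream A: 4, 8, 16, 32, 64, 128 — successive powers of 2.
Stream B: 9, 16, 25, 36 — perfect squares starting at 3².
The 11th slot belongs to stream B; its 5th term is 49.
Position 12 falls in stream B as its term 6, giving 64.
Position 13 falls in stream A as its term 7, giving 256.
Position 14 falls in stream A as its term 8, giving 512.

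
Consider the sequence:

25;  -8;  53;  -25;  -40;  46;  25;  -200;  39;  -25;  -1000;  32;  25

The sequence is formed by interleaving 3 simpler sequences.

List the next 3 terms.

-5000, 25, -25

The terms cycle through 3 interleaved subsequences.
Track A: 25, -25, 25, -25, 25 — the oscillation 25·(−1)^(n+1).
Track B: -8, -40, -200, -1000 — a geometric progression (common ratio 5).
Track C: 53, 46, 39, 32 — arithmetic, step −7.
Position 14 → track B, term 5 = -5000.
Position 15 → track C, term 5 = 25.
Position 16 falls in track A as its term 6, giving -25.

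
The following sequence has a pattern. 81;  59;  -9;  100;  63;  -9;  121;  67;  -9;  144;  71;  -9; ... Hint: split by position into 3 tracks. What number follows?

Split by position mod 3 into 3 tracks.
Subsequence A is 81, 100, 121, 144, which is perfect squares starting at 9².
Subsequence B is 59, 63, 67, 71, which is arithmetic, step +4.
Subsequence C is -9, -9, -9, -9, which is constant -9.
The 13th slot belongs to subsequence A; its 5th term is 169.

169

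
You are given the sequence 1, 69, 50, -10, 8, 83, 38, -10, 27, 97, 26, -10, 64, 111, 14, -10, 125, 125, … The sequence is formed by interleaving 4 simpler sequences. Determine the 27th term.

-22

Read the sequence 4 terms at a time; column i is its own pattern.
Track A: 1, 8, 27, 64, 125 — perfect cubes starting at 1³.
Track B: 69, 83, 97, 111, 125 — linear: a_n = 55 + 14·n.
Track C: 50, 38, 26, 14 — arithmetic with common difference −12.
Track D: -10, -10, -10, -10 — constant -10.
Position 27 → track C, term 7 = -22.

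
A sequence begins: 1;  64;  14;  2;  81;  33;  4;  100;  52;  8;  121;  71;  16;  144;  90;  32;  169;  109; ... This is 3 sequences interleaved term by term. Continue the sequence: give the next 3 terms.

64, 196, 128

Split by position mod 3: positions 1, 4, 7, … form one track, and each other residue class forms its own.
Track A = 1, 2, 4, 8, 16, 32: a geometric progression (common ratio 2).
Track B = 64, 81, 100, 121, 144, 169: consecutive squares n² from n = 8.
Track C = 14, 33, 52, 71, 90, 109: adding 19 each time.
Position 19 falls in track A as its term 7, giving 64.
Term 20 comes from track B (its 7th entry): 196.
Position 21 falls in track C as its term 7, giving 128.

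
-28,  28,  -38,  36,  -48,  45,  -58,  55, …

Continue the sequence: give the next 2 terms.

-68, 66

The terms cycle through 2 interleaved subsequences.
Track A = -28, -38, -48, -58: subtracting 10 each time.
Track B = 28, 36, 45, 55: triangular numbers n(n+1)/2 for n = 7, 8, ….
Position 9 → track A, term 5 = -68.
Position 10 → track B, term 5 = 66.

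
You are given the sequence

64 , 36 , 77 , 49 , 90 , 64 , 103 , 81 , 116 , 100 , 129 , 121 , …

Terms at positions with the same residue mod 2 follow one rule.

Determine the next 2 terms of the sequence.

142, 144

Positions 1, 3, 5, … form one subsequence and positions 2, 4, 6, … form another.
Track A: 64, 77, 90, 103, 116, 129 (arithmetic with common difference +13).
Track B: 36, 49, 64, 81, 100, 121 (perfect squares starting at 6²).
Position 13 → track A, term 7 = 142.
Position 14 → track B, term 7 = 144.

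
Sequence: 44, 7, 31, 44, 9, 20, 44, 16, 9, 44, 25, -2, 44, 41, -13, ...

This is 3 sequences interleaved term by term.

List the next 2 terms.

44, 66

Taking every 3rd term gives 3 separate tracks.
Stream A: 44, 44, 44, 44, 44 (constant 44).
Stream B: 7, 9, 16, 25, 41 (a Fibonacci-like recurrence a_n = a_{n-1} + a_{n-2}).
Stream C: 31, 20, 9, -2, -13 (arithmetic with common difference −11).
Position 16 → stream A, term 6 = 44.
Position 17 → stream B, term 6 = 66.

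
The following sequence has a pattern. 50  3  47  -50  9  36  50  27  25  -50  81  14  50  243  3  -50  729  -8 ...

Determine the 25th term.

Read the sequence 3 terms at a time; column i is its own pattern.
Track A: 50, -50, 50, -50, 50, -50 (the oscillation 50·(−1)^(n+1)).
Track B: 3, 9, 27, 81, 243, 729 (successive powers of 3).
Track C: 47, 36, 25, 14, 3, -8 (arithmetic, step −11).
The 25th slot belongs to track A; its 9th term is 50.

50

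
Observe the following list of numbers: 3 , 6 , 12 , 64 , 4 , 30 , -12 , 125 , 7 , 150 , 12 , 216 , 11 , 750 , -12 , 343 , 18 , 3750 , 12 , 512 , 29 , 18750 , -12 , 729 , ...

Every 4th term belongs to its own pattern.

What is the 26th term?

93750

Read the sequence 4 terms at a time; column i is its own pattern.
Stream A: 3, 4, 7, 11, 18, 29 — each term equals the sum of the previous two.
Stream B: 6, 30, 150, 750, 3750, 18750 — geometric with ratio 5.
Stream C: 12, -12, 12, -12, 12, -12 — oscillating between 12 and -12.
Stream D: 64, 125, 216, 343, 512, 729 — the cubes 4³, 5³, 6³, ….
Term 26 comes from stream B (its 7th entry): 93750.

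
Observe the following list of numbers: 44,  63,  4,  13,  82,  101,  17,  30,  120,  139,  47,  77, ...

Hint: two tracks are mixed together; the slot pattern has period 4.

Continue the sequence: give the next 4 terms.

Reading positions in blocks of 4 reveals the pattern AABB — 2 tracks woven together.
Track A: 44, 63, 82, 101, 120, 139. Linear: a_n = 25 + 19·n.
Track B: 4, 13, 17, 30, 47, 77. Each term equals the sum of the previous two.
Position 13 → track A, term 7 = 158.
The 14th slot belongs to track A; its 8th term is 177.
Position 15 falls in track B as its term 7, giving 124.
Position 16 → track B, term 8 = 201.

158, 177, 124, 201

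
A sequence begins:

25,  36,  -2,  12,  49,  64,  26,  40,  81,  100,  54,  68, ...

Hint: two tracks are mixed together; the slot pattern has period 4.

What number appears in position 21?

The slot pattern repeats as AABB (period 4), so there are 2 interleaved tracks.
Track A: 25, 36, 49, 64, 81, 100 (the squares 5², 6², 7², …).
Track B: -2, 12, 26, 40, 54, 68 (arithmetic, step +14).
Term 21 comes from track A (its 11th entry): 225.

225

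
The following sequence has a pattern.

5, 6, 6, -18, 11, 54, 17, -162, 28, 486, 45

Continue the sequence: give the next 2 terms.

Split by position mod 2 into 2 tracks.
Subsequence A: 5, 6, 11, 17, 28, 45 — Fibonacci-style (each term is the sum of the two before it).
Subsequence B: 6, -18, 54, -162, 486 — geometric, ×-3 each step.
Term 12 comes from subsequence B (its 6th entry): -1458.
Position 13 falls in subsequence A as its term 7, giving 73.

-1458, 73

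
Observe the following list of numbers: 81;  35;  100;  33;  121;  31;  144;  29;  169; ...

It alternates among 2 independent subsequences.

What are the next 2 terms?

Taking every 2nd term gives 2 separate tracks.
Subsequence A = 81, 100, 121, 144, 169: the squares 9², 10², 11², ….
Subsequence B = 35, 33, 31, 29: arithmetic, step −2.
Position 10 → subsequence B, term 5 = 27.
Term 11 comes from subsequence A (its 6th entry): 196.

27, 196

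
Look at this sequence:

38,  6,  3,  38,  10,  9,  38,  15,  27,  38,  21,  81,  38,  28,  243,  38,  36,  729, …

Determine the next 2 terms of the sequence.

38, 45

Read the sequence 3 terms at a time; column i is its own pattern.
Track A: 38, 38, 38, 38, 38, 38 — constant 38.
Track B: 6, 10, 15, 21, 28, 36 — the triangular numbers T_3, T_4, ….
Track C: 3, 9, 27, 81, 243, 729 — geometric with ratio 3.
The 19th slot belongs to track A; its 7th term is 38.
Term 20 comes from track B (its 7th entry): 45.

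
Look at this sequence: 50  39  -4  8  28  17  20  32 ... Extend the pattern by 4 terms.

6, -5, 44, 56

Positions follow the repeating pattern AABB; grouping by letter gives 2 tracks.
Track A is 50, 39, 28, 17, which is arithmetic with common difference −11.
Track B is -4, 8, 20, 32, which is arithmetic, step +12.
Position 9 → track A, term 5 = 6.
Position 10 falls in track A as its term 6, giving -5.
Position 11 falls in track B as its term 5, giving 44.
Position 12 falls in track B as its term 6, giving 56.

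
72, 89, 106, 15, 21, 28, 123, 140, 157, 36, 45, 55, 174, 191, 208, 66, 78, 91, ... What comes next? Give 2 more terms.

225, 242

Reading positions in blocks of 6 reveals the pattern AAABBB — 2 tracks woven together.
Subsequence A: 72, 89, 106, 123, 140, 157, 174, 191, 208 (adding 17 each time).
Subsequence B: 15, 21, 28, 36, 45, 55, 66, 78, 91 (triangular numbers starting at T_5).
Term 19 comes from subsequence A (its 10th entry): 225.
The 20th slot belongs to subsequence A; its 11th term is 242.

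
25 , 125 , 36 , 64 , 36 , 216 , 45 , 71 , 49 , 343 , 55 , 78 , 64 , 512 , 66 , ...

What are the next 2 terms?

The terms cycle through 4 interleaved subsequences.
Track A: 25, 36, 49, 64 (the squares 5², 6², 7², …).
Track B: 125, 216, 343, 512 (consecutive cubes n³ from n = 5).
Track C: 36, 45, 55, 66 (triangular numbers starting at T_8).
Track D: 64, 71, 78 (arithmetic, step +7).
The 16th slot belongs to track D; its 4th term is 85.
The 17th slot belongs to track A; its 5th term is 81.

85, 81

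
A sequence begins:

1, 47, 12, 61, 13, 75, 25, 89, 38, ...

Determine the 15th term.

164

Odd-indexed and even-indexed terms follow separate rules.
Stream A: 1, 12, 13, 25, 38. Fibonacci-style (each term is the sum of the two before it).
Stream B: 47, 61, 75, 89. Arithmetic with common difference +14.
Position 15 → stream A, term 8 = 164.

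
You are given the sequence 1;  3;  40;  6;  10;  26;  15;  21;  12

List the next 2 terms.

Reading positions in blocks of 3 reveals the pattern AAB — 2 tracks woven together.
Stream A: 1, 3, 6, 10, 15, 21 (triangular numbers starting at T_1).
Stream B: 40, 26, 12 (linear: a_n = 54 − 14·n).
Position 10 → stream A, term 7 = 28.
Position 11 → stream A, term 8 = 36.

28, 36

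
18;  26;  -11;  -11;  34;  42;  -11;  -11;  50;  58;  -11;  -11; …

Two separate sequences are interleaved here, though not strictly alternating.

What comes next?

66

Reading positions in blocks of 4 reveals the pattern AABB — 2 tracks woven together.
Track A is 18, 26, 34, 42, 50, 58, which is linear: a_n = 10 + 8·n.
Track B is -11, -11, -11, -11, -11, -11, which is constant -11.
Position 13 falls in track A as its term 7, giving 66.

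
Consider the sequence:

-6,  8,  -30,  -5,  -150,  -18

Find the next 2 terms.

Taking every 2nd term gives 2 separate tracks.
Stream A: -6, -30, -150. Multiplying by 5 each time.
Stream B: 8, -5, -18. Linear: a_n = 21 − 13·n.
The 7th slot belongs to stream A; its 4th term is -750.
The 8th slot belongs to stream B; its 4th term is -31.

-750, -31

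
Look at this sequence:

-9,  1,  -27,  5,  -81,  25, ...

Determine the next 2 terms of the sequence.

-243, 125

The terms cycle through 2 interleaved subsequences.
Subsequence A: -9, -27, -81 — geometric with ratio 3.
Subsequence B: 1, 5, 25 — powers 5^0, 5^1, 5^2, ….
Position 7 → subsequence A, term 4 = -243.
Term 8 comes from subsequence B (its 4th entry): 125.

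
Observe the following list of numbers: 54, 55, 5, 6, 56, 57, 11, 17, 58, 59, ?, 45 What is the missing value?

The slot pattern repeats as AABB (period 4), so there are 2 interleaved tracks.
Track A = 54, 55, 56, 57, 58, 59: adding 1 each time.
Track B = 5, 6, 11, 17, ?, 45: Fibonacci-style (each term is the sum of the two before it).
Filling track B at index 5 by its rule yields 28.

28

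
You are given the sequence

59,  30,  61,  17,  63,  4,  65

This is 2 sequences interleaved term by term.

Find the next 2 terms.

Positions 1, 3, 5, … form one subsequence and positions 2, 4, 6, … form another.
Track A: 59, 61, 63, 65 (arithmetic, step +2).
Track B: 30, 17, 4 (subtracting 13 each time).
The 8th slot belongs to track B; its 4th term is -9.
Position 9 falls in track A as its term 5, giving 67.

-9, 67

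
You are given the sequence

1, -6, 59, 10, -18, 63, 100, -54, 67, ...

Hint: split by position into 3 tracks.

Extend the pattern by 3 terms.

The terms cycle through 3 interleaved subsequences.
Track A: 1, 10, 100. Powers 10^0, 10^1, 10^2, ….
Track B: -6, -18, -54. Geometric with ratio 3.
Track C: 59, 63, 67. Adding 4 each time.
Position 10 → track A, term 4 = 1000.
Position 11 → track B, term 4 = -162.
Term 12 comes from track C (its 4th entry): 71.

1000, -162, 71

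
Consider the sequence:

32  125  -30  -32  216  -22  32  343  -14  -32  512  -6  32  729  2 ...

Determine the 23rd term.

1728

Taking every 3rd term gives 3 separate tracks.
Subsequence A is 32, -32, 32, -32, 32, which is oscillating between 32 and -32.
Subsequence B is 125, 216, 343, 512, 729, which is perfect cubes starting at 5³.
Subsequence C is -30, -22, -14, -6, 2, which is linear: a_n = -38 + 8·n.
The 23rd slot belongs to subsequence B; its 8th term is 1728.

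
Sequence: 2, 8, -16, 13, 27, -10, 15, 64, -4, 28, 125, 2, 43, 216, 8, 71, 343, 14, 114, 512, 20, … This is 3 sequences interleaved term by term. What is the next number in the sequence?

185

Split by position mod 3 into 3 tracks.
Track A is 2, 13, 15, 28, 43, 71, 114, which is Fibonacci-style (each term is the sum of the two before it).
Track B is 8, 27, 64, 125, 216, 343, 512, which is the cubes 2³, 3³, 4³, ….
Track C is -16, -10, -4, 2, 8, 14, 20, which is arithmetic, step +6.
The 22nd slot belongs to track A; its 8th term is 185.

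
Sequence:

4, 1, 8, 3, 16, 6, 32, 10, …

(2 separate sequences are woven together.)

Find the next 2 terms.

64, 15

Taking every 2nd term gives 2 separate tracks.
Track A is 4, 8, 16, 32, which is powers 2^2, 2^3, 2^4, ….
Track B is 1, 3, 6, 10, which is triangular numbers starting at T_1.
Term 9 comes from track A (its 5th entry): 64.
Position 10 falls in track B as its term 5, giving 15.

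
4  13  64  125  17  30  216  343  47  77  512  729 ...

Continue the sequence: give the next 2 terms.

Positions follow the repeating pattern AABB; grouping by letter gives 2 tracks.
Subsequence A: 4, 13, 17, 30, 47, 77. Fibonacci-style (each term is the sum of the two before it).
Subsequence B: 64, 125, 216, 343, 512, 729. Consecutive cubes n³ from n = 4.
The 13th slot belongs to subsequence A; its 7th term is 124.
Term 14 comes from subsequence A (its 8th entry): 201.

124, 201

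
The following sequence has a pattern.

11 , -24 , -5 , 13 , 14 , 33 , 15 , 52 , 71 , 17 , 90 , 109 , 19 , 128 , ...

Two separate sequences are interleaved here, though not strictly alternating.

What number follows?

147

Positions follow the repeating pattern ABB; grouping by letter gives 2 tracks.
Track A: 11, 13, 15, 17, 19 — arithmetic, step +2.
Track B: -24, -5, 14, 33, 52, 71, 90, 109, 128 — adding 19 each time.
The 15th slot belongs to track B; its 10th term is 147.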